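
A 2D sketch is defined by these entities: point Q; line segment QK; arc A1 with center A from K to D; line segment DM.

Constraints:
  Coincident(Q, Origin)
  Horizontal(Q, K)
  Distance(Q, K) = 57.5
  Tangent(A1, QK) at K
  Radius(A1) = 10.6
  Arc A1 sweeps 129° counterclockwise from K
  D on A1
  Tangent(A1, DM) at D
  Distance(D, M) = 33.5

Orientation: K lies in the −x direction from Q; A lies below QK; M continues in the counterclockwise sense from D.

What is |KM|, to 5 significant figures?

45.170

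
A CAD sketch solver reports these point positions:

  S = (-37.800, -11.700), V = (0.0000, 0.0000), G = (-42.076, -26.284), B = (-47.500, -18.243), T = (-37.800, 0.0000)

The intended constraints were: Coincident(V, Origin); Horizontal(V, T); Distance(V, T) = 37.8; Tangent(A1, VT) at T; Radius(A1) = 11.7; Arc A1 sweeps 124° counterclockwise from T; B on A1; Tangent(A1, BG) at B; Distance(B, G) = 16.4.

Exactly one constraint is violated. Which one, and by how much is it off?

Distance(B, G) = 16.4 — off by 6.70.

V = (0.00, 0.00) ✓; V.y = 0.00, T.y = 0.00 ✓; |VT| = 37.80 ✓; ∠(ST, TV) = 90.00° ✓; |ST| = 11.70 ✓; bearing(S→B) − bearing(S→T) = 124.0° ✓; |SB| = 11.70 ✓; ∠(SB, BG) = 90.00° ✓; |BG| = 9.699 ✗.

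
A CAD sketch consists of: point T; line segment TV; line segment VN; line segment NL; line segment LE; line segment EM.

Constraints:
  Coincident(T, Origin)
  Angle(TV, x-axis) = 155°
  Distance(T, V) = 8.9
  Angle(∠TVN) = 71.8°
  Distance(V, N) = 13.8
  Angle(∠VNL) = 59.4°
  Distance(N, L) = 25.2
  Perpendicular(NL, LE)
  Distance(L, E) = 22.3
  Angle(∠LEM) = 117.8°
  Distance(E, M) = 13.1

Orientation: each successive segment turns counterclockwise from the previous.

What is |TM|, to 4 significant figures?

23.24

T is at the origin; TV runs at 155.0° with length 8.9, so V = (-8.066, 3.761). ∠TVN = 71.8° gives VN at -96.80° from the x-axis; with |VN| = 13.8, N = (-9.700, -9.942). ∠VNL = 59.4° gives NL at 23.80° from the x-axis; with |NL| = 25.2, L = (13.36, 0.2277). The perpendicularity gives LE at right angles to NL, so LE runs at 113.8°; with |LE| = 22.3, E = (4.358, 20.63). ∠LEM = 117.8° gives EM at 176.0° from the x-axis; with |EM| = 13.1, M = (-8.710, 21.55). Then |TM| = |M − T| = 23.24.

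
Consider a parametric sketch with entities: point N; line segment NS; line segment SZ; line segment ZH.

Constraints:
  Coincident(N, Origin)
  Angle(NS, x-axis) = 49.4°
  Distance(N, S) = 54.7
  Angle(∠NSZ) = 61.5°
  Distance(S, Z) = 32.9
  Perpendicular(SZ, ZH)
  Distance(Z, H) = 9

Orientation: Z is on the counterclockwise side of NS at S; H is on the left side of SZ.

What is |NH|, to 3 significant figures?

39.7

∠NSZ = 61.5°, so SZ runs at 49.4° + (180° − 61.5°) = 168° from the x-axis; with |SZ| = 32.9, Z = S + 32.9·(cos 168°, sin 168°) = (3.43, 48.4). The perpendicularity gives ZH at right angles to SZ; with |ZH| = 9.0 on the left of SZ, H = Z + 9.0·(-0.210, -0.978) = (1.54, 39.6). Then |NH| = |H − N| = 39.7.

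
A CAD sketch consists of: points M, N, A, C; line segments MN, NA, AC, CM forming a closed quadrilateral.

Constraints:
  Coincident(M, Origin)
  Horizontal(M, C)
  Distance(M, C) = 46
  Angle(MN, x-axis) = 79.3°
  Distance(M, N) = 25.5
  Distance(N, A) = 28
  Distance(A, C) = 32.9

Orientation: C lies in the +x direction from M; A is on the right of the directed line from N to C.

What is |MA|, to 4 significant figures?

13.24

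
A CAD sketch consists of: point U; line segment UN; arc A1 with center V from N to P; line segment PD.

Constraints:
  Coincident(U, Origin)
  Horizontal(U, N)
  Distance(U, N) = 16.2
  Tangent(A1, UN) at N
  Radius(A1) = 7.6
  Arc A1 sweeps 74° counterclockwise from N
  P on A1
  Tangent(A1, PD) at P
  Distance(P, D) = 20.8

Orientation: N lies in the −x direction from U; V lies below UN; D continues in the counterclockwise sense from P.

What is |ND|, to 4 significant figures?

28.64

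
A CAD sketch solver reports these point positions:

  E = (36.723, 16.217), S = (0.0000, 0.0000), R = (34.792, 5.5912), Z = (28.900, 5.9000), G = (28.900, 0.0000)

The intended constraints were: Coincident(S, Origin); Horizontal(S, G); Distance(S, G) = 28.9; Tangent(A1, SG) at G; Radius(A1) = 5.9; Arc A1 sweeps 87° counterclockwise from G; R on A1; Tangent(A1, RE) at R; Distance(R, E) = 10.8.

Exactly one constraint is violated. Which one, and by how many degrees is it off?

Tangent(A1, RE) at R — off by 7.30°.

S = (0.00, 0.00) ✓; S.y = 0.00, G.y = 0.00 ✓; |SG| = 28.90 ✓; ∠(ZG, GS) = 90.00° ✓; |ZG| = 5.900 ✓; bearing(Z→R) − bearing(Z→G) = 87.00° ✓; |ZR| = 5.900 ✓; ∠(ZR, RE) = 97.30° ✗; |RE| = 10.80 ✓.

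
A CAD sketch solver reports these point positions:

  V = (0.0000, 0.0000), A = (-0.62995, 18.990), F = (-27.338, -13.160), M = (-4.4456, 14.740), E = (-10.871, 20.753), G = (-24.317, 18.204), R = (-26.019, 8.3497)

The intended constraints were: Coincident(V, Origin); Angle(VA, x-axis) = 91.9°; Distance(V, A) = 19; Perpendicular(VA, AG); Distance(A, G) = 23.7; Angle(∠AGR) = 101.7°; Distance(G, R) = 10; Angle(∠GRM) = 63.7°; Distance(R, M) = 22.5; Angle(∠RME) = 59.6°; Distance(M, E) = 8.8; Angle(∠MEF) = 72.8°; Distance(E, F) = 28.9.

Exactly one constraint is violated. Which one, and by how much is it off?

Distance(E, F) = 28.9 — off by 8.80.

V = (0.00, 0.00) ✓; VA at 91.90° ✓; |VA| = 19.00 ✓; ∠(VA, AG) = 90.00° ✓; |AG| = 23.70 ✓; ∠AGR = 101.7° ✓; |GR| = 10.00 ✓; ∠GRM = 63.70° ✓; |RM| = 22.50 ✓; ∠RME = 59.60° ✓; |ME| = 8.800 ✓; ∠MEF = 72.80° ✓; |EF| = 37.70 ✗.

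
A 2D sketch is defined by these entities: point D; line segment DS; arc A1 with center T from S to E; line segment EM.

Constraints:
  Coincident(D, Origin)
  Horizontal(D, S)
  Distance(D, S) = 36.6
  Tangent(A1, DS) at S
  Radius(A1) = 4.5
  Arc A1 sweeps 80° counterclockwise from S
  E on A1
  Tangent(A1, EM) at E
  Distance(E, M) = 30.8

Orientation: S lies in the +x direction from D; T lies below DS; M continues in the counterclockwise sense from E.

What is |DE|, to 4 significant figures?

32.38

D is at the origin; D and S share the same y with |DS| = 36.6 and S on the +x side, so S = (36.60, 0.000). A1 meets DS tangentially, so TS is at right angles to DS, so T = S + (0, -4.5) = (36.60, -4.500). On A1, S sits at bearing 90° from T; an 80° counterclockwise sweep puts E at bearing 170°, so E = T + 4.5·(cos 170°, sin 170°) = (32.17, -3.719). Then |DE| = |E − D| = 32.38.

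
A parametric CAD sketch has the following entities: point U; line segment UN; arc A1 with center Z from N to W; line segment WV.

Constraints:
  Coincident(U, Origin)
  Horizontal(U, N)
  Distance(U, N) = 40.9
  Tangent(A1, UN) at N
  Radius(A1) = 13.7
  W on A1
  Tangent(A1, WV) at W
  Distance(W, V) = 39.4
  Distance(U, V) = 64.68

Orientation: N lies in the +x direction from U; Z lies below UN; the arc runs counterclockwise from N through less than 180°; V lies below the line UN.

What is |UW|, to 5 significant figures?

31.773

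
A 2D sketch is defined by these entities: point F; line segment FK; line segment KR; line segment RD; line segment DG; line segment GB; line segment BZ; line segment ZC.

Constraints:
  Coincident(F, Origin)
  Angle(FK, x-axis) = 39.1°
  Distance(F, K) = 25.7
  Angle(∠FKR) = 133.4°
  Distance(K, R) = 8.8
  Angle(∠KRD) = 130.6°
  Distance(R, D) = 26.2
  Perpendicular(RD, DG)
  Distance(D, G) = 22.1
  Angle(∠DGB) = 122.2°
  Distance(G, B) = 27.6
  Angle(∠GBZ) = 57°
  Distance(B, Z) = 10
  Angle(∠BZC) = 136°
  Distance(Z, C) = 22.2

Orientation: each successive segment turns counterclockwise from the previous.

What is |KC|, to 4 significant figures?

24.74

F is at the origin; FK runs at 39.1° with length 25.7, so K = (19.94, 16.21). ∠FKR = 133.4° gives KR at 85.70° from the x-axis; with |KR| = 8.8, R = (20.60, 24.98). ∠KRD = 130.6° gives RD at 135.1° from the x-axis; with |RD| = 26.2, D = (2.046, 43.48). RD is perpendicular to DG, so DG runs at -134.9°; with |DG| = 22.1, G = (-13.55, 27.82). ∠DGB = 122.2° gives GB at -77.10° from the x-axis; with |GB| = 27.6, B = (-7.392, 0.9197). ∠GBZ = 57.0° gives BZ at 45.90° from the x-axis; with |BZ| = 10.0, Z = (-0.4332, 8.101). ∠BZC = 136.0° gives ZC at 89.90° from the x-axis; with |ZC| = 22.2, C = (-0.3945, 30.30). Then |KC| = |C − K| = 24.74.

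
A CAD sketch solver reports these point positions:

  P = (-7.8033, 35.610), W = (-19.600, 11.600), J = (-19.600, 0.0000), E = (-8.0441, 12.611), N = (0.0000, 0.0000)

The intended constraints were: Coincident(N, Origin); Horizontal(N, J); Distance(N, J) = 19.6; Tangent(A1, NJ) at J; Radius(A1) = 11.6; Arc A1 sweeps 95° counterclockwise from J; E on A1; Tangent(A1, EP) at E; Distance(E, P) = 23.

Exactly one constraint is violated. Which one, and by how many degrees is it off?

Tangent(A1, EP) at E — off by 5.60°.

N = (0.00, 0.00) ✓; N.y = 0.00, J.y = 0.00 ✓; |NJ| = 19.60 ✓; ∠(WJ, JN) = 90.00° ✓; |WJ| = 11.60 ✓; bearing(W→E) − bearing(W→J) = 95.00° ✓; |WE| = 11.60 ✓; ∠(WE, EP) = 95.60° ✗; |EP| = 23.00 ✓.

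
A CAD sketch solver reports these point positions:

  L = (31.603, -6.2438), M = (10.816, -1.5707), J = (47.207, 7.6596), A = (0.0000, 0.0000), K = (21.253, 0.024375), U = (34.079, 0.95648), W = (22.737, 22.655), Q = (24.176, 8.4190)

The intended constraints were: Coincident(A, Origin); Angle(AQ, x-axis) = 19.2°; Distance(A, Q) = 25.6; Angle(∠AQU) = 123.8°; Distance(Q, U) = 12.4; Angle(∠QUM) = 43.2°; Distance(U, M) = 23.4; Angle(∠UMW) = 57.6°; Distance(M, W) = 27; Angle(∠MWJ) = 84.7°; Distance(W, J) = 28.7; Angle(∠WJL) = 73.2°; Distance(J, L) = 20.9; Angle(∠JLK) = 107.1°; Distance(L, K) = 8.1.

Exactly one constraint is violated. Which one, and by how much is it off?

Distance(L, K) = 8.1 — off by 4.00.

A = (0.00, 0.00) ✓; AQ at 19.20° ✓; |AQ| = 25.60 ✓; ∠AQU = 123.8° ✓; |QU| = 12.40 ✓; ∠QUM = 43.20° ✓; |UM| = 23.40 ✓; ∠UMW = 57.60° ✓; |MW| = 27.00 ✓; ∠MWJ = 84.70° ✓; |WJ| = 28.70 ✓; ∠WJL = 73.20° ✓; |JL| = 20.90 ✓; ∠JLK = 107.1° ✓; |LK| = 12.10 ✗.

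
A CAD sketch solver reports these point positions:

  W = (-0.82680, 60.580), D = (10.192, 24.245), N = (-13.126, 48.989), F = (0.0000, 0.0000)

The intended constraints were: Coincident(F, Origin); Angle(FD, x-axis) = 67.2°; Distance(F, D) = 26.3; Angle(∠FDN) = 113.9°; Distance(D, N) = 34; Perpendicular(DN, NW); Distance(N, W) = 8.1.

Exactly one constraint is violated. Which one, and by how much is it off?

Distance(N, W) = 8.1 — off by 8.80.

F = (0.00, 0.00) ✓; FD at 67.20° ✓; |FD| = 26.30 ✓; ∠FDN = 113.9° ✓; |DN| = 34.00 ✓; ∠(DN, NW) = 90.00° ✓; |NW| = 16.90 ✗.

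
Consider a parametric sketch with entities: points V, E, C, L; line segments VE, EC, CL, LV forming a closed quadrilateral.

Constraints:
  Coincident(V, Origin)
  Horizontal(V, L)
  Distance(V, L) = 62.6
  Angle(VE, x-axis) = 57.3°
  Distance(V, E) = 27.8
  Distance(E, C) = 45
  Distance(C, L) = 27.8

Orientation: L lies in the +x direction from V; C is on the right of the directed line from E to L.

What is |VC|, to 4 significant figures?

41.67

V is at the origin; VL is horizontal with |VL| = 62.6 and L in +x, so L = (62.6, 0). VE runs at 57.3° with |VE| = 27.8, so E = (15.02, 23.39). C is determined by |EC| = 45.0 and |CL| = 27.8 together: it lies at the intersection of circle(E, 45.0) and circle(L, 27.8). With |EL| = 53.02, the foot of the radical line on EL is 38.32 from E and the perpendicular offset is √(45.0² − 38.32²) = 23.59. Taking the right-of-EL solution: C = (39.00, -14.69).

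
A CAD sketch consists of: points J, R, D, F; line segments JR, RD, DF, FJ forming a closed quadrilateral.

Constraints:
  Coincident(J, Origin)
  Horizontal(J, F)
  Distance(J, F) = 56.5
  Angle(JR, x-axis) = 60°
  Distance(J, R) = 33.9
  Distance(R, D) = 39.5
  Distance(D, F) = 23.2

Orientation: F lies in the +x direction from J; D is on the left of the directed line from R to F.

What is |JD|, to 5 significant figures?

60.582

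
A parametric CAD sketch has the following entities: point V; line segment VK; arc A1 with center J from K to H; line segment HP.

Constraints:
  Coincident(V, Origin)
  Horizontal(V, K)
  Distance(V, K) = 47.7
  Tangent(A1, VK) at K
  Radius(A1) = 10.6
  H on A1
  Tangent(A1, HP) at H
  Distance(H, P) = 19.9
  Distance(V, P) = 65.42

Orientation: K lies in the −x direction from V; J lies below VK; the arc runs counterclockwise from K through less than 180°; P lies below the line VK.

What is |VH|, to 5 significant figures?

59.307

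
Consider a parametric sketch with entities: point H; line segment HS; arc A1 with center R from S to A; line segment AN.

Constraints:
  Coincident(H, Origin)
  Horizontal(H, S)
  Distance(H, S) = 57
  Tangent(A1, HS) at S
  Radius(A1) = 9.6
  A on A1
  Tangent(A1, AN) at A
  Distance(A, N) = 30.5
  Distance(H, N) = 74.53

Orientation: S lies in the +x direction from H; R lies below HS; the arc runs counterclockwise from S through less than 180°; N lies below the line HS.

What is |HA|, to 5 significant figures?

50.384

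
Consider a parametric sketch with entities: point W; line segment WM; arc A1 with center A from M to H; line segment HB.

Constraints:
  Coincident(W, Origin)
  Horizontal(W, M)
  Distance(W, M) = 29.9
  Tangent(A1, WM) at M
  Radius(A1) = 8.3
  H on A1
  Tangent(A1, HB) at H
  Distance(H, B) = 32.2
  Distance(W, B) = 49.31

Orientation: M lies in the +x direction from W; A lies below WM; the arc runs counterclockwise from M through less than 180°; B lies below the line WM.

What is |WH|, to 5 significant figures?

23.735

Checks: W.y = 0.00, M.y = 0.00 ✓; |AH| = 8.300 ✓; ∠(AH, HB) = 90.00° ✓; |HB| = 32.20 ✓; |WB| = 49.31 ✓.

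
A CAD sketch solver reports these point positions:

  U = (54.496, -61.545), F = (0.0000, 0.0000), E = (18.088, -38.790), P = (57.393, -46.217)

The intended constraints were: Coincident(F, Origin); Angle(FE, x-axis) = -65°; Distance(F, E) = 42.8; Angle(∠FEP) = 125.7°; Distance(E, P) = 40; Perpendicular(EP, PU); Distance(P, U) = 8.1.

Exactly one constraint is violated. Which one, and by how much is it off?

Distance(P, U) = 8.1 — off by 7.50.

F = (0.00, 0.00) ✓; FE at -65.00° ✓; |FE| = 42.80 ✓; ∠FEP = 125.7° ✓; |EP| = 40.00 ✓; ∠(EP, PU) = 90.00° ✓; |PU| = 15.60 ✗.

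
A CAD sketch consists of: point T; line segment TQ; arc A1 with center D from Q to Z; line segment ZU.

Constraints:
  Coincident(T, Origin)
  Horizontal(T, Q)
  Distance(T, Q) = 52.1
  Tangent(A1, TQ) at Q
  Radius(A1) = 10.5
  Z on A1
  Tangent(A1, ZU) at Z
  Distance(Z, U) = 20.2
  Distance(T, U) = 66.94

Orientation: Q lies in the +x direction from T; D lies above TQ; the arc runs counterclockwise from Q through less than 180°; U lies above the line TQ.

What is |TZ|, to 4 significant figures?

63.65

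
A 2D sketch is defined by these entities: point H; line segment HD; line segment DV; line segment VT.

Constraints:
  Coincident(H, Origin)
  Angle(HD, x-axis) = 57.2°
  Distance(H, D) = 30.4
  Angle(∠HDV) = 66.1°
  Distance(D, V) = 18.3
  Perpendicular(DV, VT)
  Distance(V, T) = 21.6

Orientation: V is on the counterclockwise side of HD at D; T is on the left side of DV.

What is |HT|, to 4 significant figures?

8.612

∠HDV = 66.1°, so DV runs at 57.2° + (180° − 66.1°) = 171.1° from the x-axis; with |DV| = 18.3, V = D + 18.3·(cos 171.1°, sin 171.1°) = (-1.612, 28.38). DV is perpendicular to VT; with |VT| = 21.6 on the left of DV, T = V + 21.6·(-0.1547, -0.9880) = (-4.953, 7.044). Then |HT| = |T − H| = 8.612.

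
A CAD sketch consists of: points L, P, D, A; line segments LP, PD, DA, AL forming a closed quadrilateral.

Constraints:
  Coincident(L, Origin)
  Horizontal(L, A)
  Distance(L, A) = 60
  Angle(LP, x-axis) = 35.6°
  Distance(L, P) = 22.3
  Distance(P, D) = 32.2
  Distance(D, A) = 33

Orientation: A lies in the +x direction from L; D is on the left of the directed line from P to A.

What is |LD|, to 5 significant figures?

54.463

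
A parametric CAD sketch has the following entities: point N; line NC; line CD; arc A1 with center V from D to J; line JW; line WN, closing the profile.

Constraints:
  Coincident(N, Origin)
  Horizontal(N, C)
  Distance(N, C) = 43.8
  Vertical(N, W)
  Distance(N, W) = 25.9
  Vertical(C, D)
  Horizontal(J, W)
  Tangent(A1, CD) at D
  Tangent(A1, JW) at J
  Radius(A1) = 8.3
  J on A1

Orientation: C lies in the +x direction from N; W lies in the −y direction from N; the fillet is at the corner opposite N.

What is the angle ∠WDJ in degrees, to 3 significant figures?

34.3°

N is at the origin; N and C share the same y with |NC| = 43.8 and C on the +x side, so C = (43.8, 0.00). N and W share the same x with |NW| = 25.9 and W on the −y side, so W = (0.00, -25.9). The virtual corner opposite N is at (43.8, -25.9). Tangency of A1 to CD means the radius VD is perpendicular to CD and since A1 is tangent to JW there, VJ ⟂ JW, with radius 8.3, so the center V sits 8.3 in from both sides at V = (35.5, -17.6). That places the tangent points at D = (43.8, -17.6) on CD and J = (35.5, -25.9) on JW. Then cos ∠WDJ = DW·DJ / (|DW||DJ|), giving 34.3°.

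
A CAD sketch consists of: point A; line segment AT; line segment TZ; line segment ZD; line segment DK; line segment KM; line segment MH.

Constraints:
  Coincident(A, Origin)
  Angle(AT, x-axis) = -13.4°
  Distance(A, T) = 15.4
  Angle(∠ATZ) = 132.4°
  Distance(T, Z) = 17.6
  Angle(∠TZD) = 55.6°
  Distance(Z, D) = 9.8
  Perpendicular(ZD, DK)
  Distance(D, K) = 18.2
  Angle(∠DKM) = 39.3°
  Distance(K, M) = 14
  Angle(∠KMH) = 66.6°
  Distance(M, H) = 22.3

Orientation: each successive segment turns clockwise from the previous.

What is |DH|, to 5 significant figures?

12.642

A is at the origin; AT runs at -13.4° with length 15.4, so T = (14.981, -3.5689). ∠ATZ = 132.4° gives TZ at -61.000° from the x-axis; with |TZ| = 17.6, Z = (23.513, -18.962). ∠TZD = 55.6° gives ZD at 174.60° from the x-axis; with |ZD| = 9.8, D = (13.757, -18.040). The perpendicularity gives DK at right angles to ZD, so DK runs at 84.600°; with |DK| = 18.2, K = (15.470, 0.079265). ∠DKM = 39.3° gives KM at -56.100° from the x-axis; with |KM| = 14.0, M = (23.278, -11.541). ∠KMH = 66.6° gives MH at -169.50° from the x-axis; with |MH| = 22.3, H = (1.3515, -15.605). Then |DH| = |H − D| = 12.642.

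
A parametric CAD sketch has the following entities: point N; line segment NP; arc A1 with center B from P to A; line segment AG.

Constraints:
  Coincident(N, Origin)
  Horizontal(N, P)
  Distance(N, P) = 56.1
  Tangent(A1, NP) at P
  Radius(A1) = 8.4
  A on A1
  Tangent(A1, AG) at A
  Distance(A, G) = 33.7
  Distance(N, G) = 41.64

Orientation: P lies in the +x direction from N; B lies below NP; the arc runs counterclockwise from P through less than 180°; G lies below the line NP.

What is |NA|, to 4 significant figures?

49.55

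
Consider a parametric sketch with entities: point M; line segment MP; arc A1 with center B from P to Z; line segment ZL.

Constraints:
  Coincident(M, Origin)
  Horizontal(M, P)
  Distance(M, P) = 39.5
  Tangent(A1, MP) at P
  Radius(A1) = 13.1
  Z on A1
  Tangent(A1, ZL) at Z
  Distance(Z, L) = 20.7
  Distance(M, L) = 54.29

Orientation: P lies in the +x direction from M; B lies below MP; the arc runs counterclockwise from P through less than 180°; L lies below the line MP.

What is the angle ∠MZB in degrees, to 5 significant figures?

113.30°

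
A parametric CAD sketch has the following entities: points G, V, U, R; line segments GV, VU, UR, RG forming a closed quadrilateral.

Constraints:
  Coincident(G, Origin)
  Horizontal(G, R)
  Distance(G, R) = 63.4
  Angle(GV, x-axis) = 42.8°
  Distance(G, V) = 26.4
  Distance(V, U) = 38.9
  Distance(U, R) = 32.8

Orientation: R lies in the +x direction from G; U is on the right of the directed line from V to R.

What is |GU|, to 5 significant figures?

39.634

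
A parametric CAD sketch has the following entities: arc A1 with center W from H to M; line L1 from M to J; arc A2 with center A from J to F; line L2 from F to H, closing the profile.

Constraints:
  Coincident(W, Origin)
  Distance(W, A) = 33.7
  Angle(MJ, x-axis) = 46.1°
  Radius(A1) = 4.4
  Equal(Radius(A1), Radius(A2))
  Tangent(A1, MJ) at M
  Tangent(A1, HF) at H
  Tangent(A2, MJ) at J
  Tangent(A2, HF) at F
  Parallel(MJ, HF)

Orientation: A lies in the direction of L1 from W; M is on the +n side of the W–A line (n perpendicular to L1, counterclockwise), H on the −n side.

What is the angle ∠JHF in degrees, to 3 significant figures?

14.6°

The slot axis is L1's direction at 46.1°, so u = (cos 46.1°, sin 46.1°) = (0.693, 0.721) and n = (−sin 46.1°, cos 46.1°) = (-0.721, 0.693). W is at the origin and A lies 33.7 along u from W, so A = 33.7·u = (23.4, 24.3). Tangency of A1 to both parallel lines with radius 4.4 puts M and H at W ± 4.4·n: M = (-3.17, 3.05), H = (3.17, -3.05). Equal radii place J and F the same way about A: J = A + 4.4·n = (20.2, 27.3), F = A − 4.4·n = (26.5, 21.2). Then cos ∠JHF = HJ·HF / (|HJ||HF|), giving 14.6°.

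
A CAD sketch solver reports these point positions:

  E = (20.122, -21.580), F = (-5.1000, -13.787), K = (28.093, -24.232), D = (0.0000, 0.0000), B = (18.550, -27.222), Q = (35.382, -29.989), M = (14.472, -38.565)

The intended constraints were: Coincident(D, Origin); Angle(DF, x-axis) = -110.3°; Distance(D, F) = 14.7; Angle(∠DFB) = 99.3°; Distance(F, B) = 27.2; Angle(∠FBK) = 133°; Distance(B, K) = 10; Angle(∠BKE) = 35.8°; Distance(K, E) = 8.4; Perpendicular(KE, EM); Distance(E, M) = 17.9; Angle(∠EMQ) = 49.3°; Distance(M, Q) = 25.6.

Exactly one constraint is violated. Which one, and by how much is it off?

Distance(M, Q) = 25.6 — off by 3.00.

D = (0.00, 0.00) ✓; DF at -110.3° ✓; |DF| = 14.70 ✓; ∠DFB = 99.30° ✓; |FB| = 27.20 ✓; ∠FBK = 133.0° ✓; |BK| = 10.00 ✓; ∠BKE = 35.80° ✓; |KE| = 8.401 ✓; ∠(KE, EM) = 90.00° ✓; |EM| = 17.90 ✓; ∠EMQ = 49.30° ✓; |MQ| = 22.60 ✗.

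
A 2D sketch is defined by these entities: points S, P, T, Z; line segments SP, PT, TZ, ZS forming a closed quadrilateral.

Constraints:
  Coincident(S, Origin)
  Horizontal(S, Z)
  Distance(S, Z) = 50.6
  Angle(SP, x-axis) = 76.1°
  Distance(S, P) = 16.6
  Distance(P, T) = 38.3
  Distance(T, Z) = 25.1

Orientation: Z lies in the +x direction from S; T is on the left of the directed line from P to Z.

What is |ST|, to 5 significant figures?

47.727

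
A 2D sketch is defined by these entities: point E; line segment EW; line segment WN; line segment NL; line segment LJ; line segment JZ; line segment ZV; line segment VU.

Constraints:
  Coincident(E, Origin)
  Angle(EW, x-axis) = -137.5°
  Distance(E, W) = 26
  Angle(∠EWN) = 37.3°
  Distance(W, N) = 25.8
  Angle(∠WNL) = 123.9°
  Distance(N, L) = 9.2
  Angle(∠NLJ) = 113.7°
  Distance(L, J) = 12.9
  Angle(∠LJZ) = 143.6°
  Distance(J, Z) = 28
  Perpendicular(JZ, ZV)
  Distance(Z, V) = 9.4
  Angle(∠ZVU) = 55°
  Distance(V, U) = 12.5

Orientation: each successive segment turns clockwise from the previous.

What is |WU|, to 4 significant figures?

23.82

JZ is perpendicular to ZV, so ZV runs at -169.0°; with |ZV| = 9.4, V = (-0.5653, -26.49). ∠ZVU = 55.0° gives VU at 66.00° from the x-axis; with |VU| = 12.5, U = (4.519, -15.07). Then |WU| = |U − W| = 23.82.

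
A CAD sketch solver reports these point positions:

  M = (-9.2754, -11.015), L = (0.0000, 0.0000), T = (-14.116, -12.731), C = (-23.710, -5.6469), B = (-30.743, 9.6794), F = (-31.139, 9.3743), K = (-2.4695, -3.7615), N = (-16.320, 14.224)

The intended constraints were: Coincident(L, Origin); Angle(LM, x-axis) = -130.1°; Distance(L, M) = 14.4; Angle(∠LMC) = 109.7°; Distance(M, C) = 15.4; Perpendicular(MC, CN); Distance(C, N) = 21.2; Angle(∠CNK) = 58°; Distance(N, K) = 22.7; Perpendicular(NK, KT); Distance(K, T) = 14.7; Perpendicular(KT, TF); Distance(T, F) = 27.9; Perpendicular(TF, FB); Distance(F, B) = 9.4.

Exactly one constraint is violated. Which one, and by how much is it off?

Distance(F, B) = 9.4 — off by 8.90.

L = (0.00, 0.00) ✓; LM at -130.1° ✓; |LM| = 14.40 ✓; ∠LMC = 109.7° ✓; |MC| = 15.40 ✓; ∠(MC, CN) = 90.00° ✓; |CN| = 21.20 ✓; ∠CNK = 58.00° ✓; |NK| = 22.70 ✓; ∠(NK, KT) = 90.00° ✓; |KT| = 14.70 ✓; ∠(KT, TF) = 90.00° ✓; |TF| = 27.90 ✓; ∠(TF, FB) = 89.99° ✓; |FB| = 0.4999 ✗.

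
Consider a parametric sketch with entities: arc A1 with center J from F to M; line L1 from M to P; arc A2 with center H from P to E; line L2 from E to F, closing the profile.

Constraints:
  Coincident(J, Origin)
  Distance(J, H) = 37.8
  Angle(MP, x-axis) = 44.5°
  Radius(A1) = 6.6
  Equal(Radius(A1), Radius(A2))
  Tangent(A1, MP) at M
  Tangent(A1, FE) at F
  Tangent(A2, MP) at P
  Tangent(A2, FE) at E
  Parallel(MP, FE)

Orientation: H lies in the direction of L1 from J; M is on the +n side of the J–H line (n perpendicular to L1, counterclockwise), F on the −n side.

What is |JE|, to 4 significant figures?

38.37

Tangency of A1 to both parallel lines with radius 6.6 puts M and F at J ± 6.6·n: M = (-4.626, 4.707), F = (4.626, -4.707). Equal radii place P and E the same way about H: P = H + 6.6·n = (22.33, 31.20), E = H − 6.6·n = (31.59, 21.79). Then |JE| = |E − J| = 38.37.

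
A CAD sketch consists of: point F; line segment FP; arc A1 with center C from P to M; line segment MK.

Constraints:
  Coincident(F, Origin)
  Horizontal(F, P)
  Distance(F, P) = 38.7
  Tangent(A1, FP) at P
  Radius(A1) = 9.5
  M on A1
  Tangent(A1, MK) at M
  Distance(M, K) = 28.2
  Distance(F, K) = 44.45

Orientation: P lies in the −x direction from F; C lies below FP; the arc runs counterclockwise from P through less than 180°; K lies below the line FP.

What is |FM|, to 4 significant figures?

48.26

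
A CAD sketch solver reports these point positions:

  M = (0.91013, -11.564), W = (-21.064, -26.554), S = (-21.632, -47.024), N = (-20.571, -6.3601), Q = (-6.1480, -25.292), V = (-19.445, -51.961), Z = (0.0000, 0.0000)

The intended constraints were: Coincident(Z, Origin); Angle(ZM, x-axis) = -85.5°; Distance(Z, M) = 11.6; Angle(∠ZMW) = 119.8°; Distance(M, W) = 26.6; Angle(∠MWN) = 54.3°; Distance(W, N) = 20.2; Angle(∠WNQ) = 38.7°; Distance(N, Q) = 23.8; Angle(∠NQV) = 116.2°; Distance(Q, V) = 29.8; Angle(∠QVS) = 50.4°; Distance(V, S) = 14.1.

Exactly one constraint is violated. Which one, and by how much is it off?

Distance(V, S) = 14.1 — off by 8.70.

Z = (0.00, 0.00) ✓; ZM at -85.50° ✓; |ZM| = 11.60 ✓; ∠ZMW = 119.8° ✓; |MW| = 26.60 ✓; ∠MWN = 54.30° ✓; |WN| = 20.20 ✓; ∠WNQ = 38.70° ✓; |NQ| = 23.80 ✓; ∠NQV = 116.2° ✓; |QV| = 29.80 ✓; ∠QVS = 50.39° ✓; |VS| = 5.400 ✗.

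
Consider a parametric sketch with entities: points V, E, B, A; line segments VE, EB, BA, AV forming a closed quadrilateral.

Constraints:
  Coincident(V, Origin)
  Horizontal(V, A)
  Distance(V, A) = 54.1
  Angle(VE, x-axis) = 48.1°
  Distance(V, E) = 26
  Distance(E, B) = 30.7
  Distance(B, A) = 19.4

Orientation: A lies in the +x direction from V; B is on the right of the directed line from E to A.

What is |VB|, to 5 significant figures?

35.891

V is at the origin; VA is horizontal with |VA| = 54.1 and A in +x, so A = (54.1, 0). VE runs at 48.1° with |VE| = 26.0, so E = (17.364, 19.352). B is determined by |EB| = 30.7 and |BA| = 19.4 together: it lies at the intersection of circle(E, 30.7) and circle(A, 19.4). With |EA| = 41.522, the foot of the radical line on EA is 27.578 from E and the perpendicular offset is √(30.7² − 27.578²) = 13.488. Taking the right-of-EA solution: B = (35.477, -5.4350).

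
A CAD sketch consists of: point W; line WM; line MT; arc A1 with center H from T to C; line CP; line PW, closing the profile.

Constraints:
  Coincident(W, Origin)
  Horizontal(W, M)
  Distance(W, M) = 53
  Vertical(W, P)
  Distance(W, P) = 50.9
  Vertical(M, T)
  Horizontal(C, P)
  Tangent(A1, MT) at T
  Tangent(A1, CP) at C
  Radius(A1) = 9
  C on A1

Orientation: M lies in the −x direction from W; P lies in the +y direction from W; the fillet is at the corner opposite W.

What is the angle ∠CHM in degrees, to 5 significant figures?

167.88°

W is at the origin; W and M share the same y with |WM| = 53.0 and M on the −x side, so M = (-53.000, 0.0000). WP is vertical with |WP| = 50.9 and P on the +y side, so P = (0.0000, 50.900). The virtual corner opposite W is at (-53.000, 50.900). The tangent condition forces HT to be normal to MT and the tangent condition forces HC to be normal to CP, with radius 9.0, so the center H sits 9.0 in from both sides at H = (-44.000, 41.900). That places the tangent points at T = (-53.000, 41.900) on MT and C = (-44.000, 50.900) on CP. Then cos ∠CHM = HC·HM / (|HC||HM|), giving 167.88°.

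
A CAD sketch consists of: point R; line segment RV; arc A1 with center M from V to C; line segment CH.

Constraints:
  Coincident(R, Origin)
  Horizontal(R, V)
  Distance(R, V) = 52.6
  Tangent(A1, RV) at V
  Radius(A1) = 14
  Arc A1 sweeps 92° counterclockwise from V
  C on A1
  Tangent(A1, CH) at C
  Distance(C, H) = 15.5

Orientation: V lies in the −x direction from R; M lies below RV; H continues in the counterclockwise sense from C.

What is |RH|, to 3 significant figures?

72.5

R is at the origin; RV is horizontal with |RV| = 52.6 and V on the −x side, so V = (-52.6, 0.00). The tangent condition forces MV to be normal to RV, so M = V + (0, -14) = (-52.6, -14.0). On A1, V sits at bearing 90° from M; a 92° counterclockwise sweep puts C at bearing 182°, so C = M + 14.0·(cos 182°, sin 182°) = (-66.6, -14.5). The tangent condition forces MC to be normal to CH, so CH runs along (−sin 182°, cos 182°); with |CH| = 15.5, H = (-66.1, -30.0). Then |RH| = |H − R| = 72.5.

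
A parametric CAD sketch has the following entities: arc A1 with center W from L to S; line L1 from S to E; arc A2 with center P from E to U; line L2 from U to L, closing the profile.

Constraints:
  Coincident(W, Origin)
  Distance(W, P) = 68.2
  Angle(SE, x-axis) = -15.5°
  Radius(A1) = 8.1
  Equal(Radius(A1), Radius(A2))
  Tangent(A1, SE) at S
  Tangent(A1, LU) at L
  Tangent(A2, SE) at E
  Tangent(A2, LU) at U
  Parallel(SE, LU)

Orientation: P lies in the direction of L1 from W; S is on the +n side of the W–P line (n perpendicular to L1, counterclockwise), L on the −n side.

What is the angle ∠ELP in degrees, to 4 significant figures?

6.589°

The slot axis is L1's direction at -15.5°, so u = (cos -15.5°, sin -15.5°) = (0.9636, -0.2672) and n = (−sin -15.5°, cos -15.5°) = (0.2672, 0.9636). W is at the origin and P lies 68.2 along u from W, so P = 68.2·u = (65.72, -18.23). Tangency of A1 to both parallel lines with radius 8.1 puts S and L at W ± 8.1·n: S = (2.165, 7.805), L = (-2.165, -7.805). Equal radii place E and U the same way about P: E = P + 8.1·n = (67.88, -10.42), U = P − 8.1·n = (63.55, -26.03). Then cos ∠ELP = LE·LP / (|LE||LP|), giving 6.589°.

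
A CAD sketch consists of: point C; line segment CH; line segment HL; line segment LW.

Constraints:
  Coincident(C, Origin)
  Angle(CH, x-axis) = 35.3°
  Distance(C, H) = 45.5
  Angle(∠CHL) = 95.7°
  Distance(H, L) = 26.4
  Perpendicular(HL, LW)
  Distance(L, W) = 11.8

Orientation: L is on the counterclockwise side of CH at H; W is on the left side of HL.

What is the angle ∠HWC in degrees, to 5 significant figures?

71.356°

C is at the origin; CH runs at 35.3° with length 45.5, so H = 45.5·(cos 35.3°, sin 35.3°) = (37.134, 26.293). ∠CHL = 95.7°, so HL runs at 35.3° + (180° − 95.7°) = 119.60° from the x-axis; with |HL| = 26.4, L = H + 26.4·(cos 119.60°, sin 119.60°) = (24.094, 49.247). HL is perpendicular to LW; with |LW| = 11.8 on the left of HL, W = L + 11.8·(-0.86949, -0.49394) = (13.834, 43.419). Then cos ∠HWC = WH·WC / (|WH||WC|), giving 71.356°.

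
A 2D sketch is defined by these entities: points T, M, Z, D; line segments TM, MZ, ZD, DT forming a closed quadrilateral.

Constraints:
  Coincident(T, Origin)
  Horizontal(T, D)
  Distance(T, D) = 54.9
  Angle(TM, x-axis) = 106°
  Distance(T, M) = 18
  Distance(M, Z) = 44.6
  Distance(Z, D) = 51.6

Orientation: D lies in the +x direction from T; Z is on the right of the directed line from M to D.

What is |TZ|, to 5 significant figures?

26.645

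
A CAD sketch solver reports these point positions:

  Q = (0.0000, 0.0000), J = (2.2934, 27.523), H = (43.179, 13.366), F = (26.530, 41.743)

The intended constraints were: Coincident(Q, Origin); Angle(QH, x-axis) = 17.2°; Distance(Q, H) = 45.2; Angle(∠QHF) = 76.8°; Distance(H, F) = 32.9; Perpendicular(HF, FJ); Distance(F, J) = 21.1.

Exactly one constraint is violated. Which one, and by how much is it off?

Distance(F, J) = 21.1 — off by 7.00.

Q = (0.00, 0.00) ✓; QH at 17.20° ✓; |QH| = 45.20 ✓; ∠QHF = 76.80° ✓; |HF| = 32.90 ✓; ∠(HF, FJ) = 90.00° ✓; |FJ| = 28.10 ✗.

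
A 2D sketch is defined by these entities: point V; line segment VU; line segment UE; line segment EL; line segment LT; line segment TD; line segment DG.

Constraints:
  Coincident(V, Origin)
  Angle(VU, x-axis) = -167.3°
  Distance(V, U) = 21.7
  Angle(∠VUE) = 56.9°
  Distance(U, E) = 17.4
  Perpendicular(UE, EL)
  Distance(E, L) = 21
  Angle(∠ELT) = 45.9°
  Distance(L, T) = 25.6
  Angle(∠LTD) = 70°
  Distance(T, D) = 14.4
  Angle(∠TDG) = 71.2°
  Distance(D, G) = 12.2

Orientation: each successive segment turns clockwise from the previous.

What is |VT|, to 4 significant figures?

19.74

V is at the origin; VU runs at -167.3° with length 21.7, so U = (-21.17, -4.771). ∠VUE = 56.9° gives UE at 69.60° from the x-axis; with |UE| = 17.4, E = (-15.10, 11.54). UE is perpendicular to EL, so EL runs at -20.40°; with |EL| = 21.0, L = (4.579, 4.218). ∠ELT = 45.9° gives LT at -154.5° from the x-axis; with |LT| = 25.6, T = (-18.53, -6.803). Then |VT| = |T − V| = 19.74.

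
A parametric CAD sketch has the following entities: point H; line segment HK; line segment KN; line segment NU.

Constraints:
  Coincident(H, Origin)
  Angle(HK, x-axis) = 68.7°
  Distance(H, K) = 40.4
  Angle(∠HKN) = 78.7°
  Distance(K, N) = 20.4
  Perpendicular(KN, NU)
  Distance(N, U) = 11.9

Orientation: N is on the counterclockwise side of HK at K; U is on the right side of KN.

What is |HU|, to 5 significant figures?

53.008

∠HKN = 78.7°, so KN runs at 68.7° + (180° − 78.7°) = 170.00° from the x-axis; with |KN| = 20.4, N = K + 20.4·(cos 170.00°, sin 170.00°) = (-5.4147, 41.183). The perpendicularity gives NU at right angles to KN; with |NU| = 11.9 on the right of KN, U = N + 11.9·(0.17365, 0.98481) = (-3.3483, 52.902). Then |HU| = |U − H| = 53.008.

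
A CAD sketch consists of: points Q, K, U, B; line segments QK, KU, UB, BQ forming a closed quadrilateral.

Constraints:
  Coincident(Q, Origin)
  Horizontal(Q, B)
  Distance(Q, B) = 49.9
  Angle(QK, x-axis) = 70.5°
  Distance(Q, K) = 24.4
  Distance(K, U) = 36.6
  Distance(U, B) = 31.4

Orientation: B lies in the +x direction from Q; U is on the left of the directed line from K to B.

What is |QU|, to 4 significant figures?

53.64

Checks: |KU| = 36.60 ✓; |UB| = 31.40 ✓.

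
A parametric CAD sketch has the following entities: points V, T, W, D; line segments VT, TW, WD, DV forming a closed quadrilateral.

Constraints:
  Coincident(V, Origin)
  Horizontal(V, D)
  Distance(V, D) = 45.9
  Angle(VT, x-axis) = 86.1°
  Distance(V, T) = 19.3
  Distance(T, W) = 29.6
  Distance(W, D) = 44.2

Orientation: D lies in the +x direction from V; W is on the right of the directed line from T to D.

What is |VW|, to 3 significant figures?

10.7

Checks: |TW| = 29.60 ✓; |WD| = 44.20 ✓.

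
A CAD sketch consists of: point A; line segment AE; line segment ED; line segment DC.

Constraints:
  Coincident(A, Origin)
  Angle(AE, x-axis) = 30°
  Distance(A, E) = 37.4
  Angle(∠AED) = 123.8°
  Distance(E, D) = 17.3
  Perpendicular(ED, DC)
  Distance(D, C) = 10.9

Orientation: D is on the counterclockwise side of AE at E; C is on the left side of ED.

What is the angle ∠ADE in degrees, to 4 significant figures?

39.20°

A is at the origin; AE runs at 30.0° with length 37.4, so E = 37.4·(cos 30.0°, sin 30.0°) = (32.39, 18.70). ∠AED = 123.8°, so ED runs at 30.0° + (180° − 123.8°) = 86.20° from the x-axis; with |ED| = 17.3, D = E + 17.3·(cos 86.20°, sin 86.20°) = (33.54, 35.96). Then cos ∠ADE = DA·DE / (|DA||DE|), giving 39.20°.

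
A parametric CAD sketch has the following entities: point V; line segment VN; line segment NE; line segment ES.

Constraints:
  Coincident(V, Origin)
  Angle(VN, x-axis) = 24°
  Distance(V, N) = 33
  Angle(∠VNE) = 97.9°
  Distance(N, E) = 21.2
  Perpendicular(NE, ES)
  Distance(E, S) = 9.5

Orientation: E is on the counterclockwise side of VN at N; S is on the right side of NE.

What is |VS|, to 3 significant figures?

49.4

∠VNE = 97.9°, so NE runs at 24.0° + (180° − 97.9°) = 106° from the x-axis; with |NE| = 21.2, E = N + 21.2·(cos 106°, sin 106°) = (24.3, 33.8). NE ⟂ ES; with |ES| = 9.5 on the right of NE, S = E + 9.5·(0.961, 0.277) = (33.4, 36.4). Then |VS| = |S − V| = 49.4.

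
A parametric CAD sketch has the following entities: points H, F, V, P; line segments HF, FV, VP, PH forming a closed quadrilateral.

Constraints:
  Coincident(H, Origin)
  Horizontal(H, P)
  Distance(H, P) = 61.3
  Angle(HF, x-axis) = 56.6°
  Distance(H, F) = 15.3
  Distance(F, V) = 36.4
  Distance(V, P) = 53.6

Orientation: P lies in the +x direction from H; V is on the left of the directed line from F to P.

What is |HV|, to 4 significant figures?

51.70

H is at the origin; HP is horizontal with |HP| = 61.3 and P in +x, so P = (61.3, 0). HF runs at 56.6° with |HF| = 15.3, so F = (8.422, 12.77). V is determined by |FV| = 36.4 and |VP| = 53.6 together: it lies at the intersection of circle(F, 36.4) and circle(P, 53.6). With |FP| = 54.40, the foot of the radical line on FP is 12.97 from F and the perpendicular offset is √(36.4² − 12.97²) = 34.01. Taking the left-of-FP solution: V = (29.02, 42.79).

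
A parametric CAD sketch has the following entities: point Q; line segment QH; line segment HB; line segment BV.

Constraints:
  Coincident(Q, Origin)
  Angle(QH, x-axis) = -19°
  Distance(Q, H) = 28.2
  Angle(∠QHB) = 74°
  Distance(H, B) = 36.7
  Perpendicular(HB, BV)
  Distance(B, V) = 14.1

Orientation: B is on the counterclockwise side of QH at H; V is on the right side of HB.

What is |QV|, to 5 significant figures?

50.347

Q is at the origin; QH runs at -19.0° with length 28.2, so H = 28.2·(cos -19.0°, sin -19.0°) = (26.664, -9.1810). ∠QHB = 74.0°, so HB runs at -19.0° + (180° − 74.0°) = 87.000° from the x-axis; with |HB| = 36.7, B = H + 36.7·(cos 87.000°, sin 87.000°) = (28.584, 27.469). The perpendicularity gives BV at right angles to HB; with |BV| = 14.1 on the right of HB, V = B + 14.1·(0.99863, -0.052336) = (42.665, 26.731). Then |QV| = |V − Q| = 50.347.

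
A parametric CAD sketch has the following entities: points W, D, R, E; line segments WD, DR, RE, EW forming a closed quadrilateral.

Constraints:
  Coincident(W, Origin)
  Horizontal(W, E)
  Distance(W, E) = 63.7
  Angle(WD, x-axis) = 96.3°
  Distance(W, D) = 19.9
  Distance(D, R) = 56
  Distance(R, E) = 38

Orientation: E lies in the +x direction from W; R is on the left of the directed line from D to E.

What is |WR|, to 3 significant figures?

62.8

W is at the origin; W and E share the same y with |WE| = 63.7 and E in +x, so E = (63.7, 0). WD runs at 96.3° with |WD| = 19.9, so D = (-2.18, 19.8). R is determined by |DR| = 56.0 and |RE| = 38.0 together: it lies at the intersection of circle(D, 56.0) and circle(E, 38.0). With |DE| = 68.8, the foot of the radical line on DE is 46.7 from D and the perpendicular offset is √(56.0² − 46.7²) = 30.9. Taking the left-of-DE solution: R = (51.4, 36.0).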